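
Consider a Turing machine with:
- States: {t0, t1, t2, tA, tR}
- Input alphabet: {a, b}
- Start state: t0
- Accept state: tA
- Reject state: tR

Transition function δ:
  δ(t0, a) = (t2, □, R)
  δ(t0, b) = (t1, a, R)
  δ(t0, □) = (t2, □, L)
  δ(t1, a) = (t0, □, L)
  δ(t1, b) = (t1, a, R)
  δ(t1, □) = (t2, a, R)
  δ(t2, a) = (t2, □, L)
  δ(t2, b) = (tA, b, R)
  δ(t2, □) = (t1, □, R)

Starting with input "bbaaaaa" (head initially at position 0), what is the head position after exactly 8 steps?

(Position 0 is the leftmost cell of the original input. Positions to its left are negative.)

Execution trace (head position shown):
Step 0: [t0]bbaaaaa  (head at position 0)
Step 1: move right → a[t1]baaaaa  (head at position 1)
Step 2: move right → aa[t1]aaaaa  (head at position 2)
Step 3: move left → a[t0]a□aaaa  (head at position 1)
Step 4: move right → a□[t2]□aaaa  (head at position 2)
Step 5: move right → a□□[t1]aaaa  (head at position 3)
Step 6: move left → a□[t0]□□aaa  (head at position 2)
Step 7: move left → a[t2]□□□aaa  (head at position 1)
Step 8: move right → a□[t1]□□aaa  (head at position 2)

After 8 steps, the head is at position 2.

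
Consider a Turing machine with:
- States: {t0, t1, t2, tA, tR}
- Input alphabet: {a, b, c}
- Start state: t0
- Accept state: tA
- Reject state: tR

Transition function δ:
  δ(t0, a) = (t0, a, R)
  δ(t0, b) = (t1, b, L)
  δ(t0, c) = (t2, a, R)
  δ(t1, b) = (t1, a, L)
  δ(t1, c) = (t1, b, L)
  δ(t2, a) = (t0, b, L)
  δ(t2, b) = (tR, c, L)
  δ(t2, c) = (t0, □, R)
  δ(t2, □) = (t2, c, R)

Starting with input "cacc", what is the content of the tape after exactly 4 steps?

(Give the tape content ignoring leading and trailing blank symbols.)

Execution trace:
Initial: [t0]cacc
Step 1: δ(t0, c) = (t2, a, R) → a[t2]acc
Step 2: δ(t2, a) = (t0, b, L) → [t0]abcc
Step 3: δ(t0, a) = (t0, a, R) → a[t0]bcc
Step 4: δ(t0, b) = (t1, b, L) → [t1]abcc

No transition is defined for δ(t1, a). By convention the machine halts and rejects.

After 4 steps, the tape (ignoring leading/trailing blanks) is: abcc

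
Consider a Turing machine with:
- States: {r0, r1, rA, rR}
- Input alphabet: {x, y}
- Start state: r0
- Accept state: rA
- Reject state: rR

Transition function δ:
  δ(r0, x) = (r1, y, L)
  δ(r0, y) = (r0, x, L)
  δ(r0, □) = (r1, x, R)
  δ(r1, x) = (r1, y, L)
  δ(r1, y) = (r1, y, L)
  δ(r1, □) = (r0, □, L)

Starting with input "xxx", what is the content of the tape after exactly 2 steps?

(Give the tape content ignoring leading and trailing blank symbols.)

Execution trace:
Initial: [r0]xxx
Step 1: δ(r0, x) = (r1, y, L) → [r1]□yxx
Step 2: δ(r1, □) = (r0, □, L) → [r0]□□yxx

After 2 steps, the tape (ignoring leading/trailing blanks) is: yxx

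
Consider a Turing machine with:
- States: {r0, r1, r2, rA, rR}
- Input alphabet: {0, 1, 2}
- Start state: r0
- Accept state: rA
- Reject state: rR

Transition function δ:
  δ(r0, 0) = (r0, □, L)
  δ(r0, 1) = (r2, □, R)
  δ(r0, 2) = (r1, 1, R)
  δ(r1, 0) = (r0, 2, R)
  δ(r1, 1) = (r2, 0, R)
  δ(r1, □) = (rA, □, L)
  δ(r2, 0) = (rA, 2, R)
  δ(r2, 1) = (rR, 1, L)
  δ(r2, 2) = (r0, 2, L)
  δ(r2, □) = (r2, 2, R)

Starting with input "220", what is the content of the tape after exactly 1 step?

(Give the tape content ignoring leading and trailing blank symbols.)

Execution trace:
Initial: [r0]220
Step 1: δ(r0, 2) = (r1, 1, R) → 1[r1]20

No transition is defined for δ(r1, 2). By convention the machine halts and rejects.

After 1 step, the tape (ignoring leading/trailing blanks) is: 120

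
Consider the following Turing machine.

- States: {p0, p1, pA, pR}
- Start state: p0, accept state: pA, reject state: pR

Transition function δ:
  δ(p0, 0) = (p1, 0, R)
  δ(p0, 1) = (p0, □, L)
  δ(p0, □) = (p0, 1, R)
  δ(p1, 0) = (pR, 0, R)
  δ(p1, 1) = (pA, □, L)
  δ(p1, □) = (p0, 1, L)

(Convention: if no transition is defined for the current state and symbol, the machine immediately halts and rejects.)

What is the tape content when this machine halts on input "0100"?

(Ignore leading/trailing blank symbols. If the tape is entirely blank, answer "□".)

Execution trace:
Initial: [p0]0100
Step 1: δ(p0, 0) = (p1, 0, R) → 0[p1]100
Step 2: δ(p1, 1) = (pA, □, L) → [pA]0□00

The machine reaches the accept state pA and halts.

Final tape (ignoring leading/trailing blanks): 0□00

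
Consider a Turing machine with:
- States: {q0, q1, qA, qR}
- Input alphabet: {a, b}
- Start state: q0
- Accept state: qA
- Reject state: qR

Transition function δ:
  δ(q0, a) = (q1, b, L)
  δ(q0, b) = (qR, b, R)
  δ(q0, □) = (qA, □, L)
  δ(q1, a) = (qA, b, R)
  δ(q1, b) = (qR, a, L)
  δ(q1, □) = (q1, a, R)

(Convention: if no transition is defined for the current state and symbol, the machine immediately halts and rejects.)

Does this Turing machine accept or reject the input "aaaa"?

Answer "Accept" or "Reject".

Execution trace:
Initial: [q0]aaaa
Step 1: δ(q0, a) = (q1, b, L) → [q1]□baaa
Step 2: δ(q1, □) = (q1, a, R) → a[q1]baaa
Step 3: δ(q1, b) = (qR, a, L) → [qR]aaaaa

The machine reaches the reject state qR and halts.

Answer: Reject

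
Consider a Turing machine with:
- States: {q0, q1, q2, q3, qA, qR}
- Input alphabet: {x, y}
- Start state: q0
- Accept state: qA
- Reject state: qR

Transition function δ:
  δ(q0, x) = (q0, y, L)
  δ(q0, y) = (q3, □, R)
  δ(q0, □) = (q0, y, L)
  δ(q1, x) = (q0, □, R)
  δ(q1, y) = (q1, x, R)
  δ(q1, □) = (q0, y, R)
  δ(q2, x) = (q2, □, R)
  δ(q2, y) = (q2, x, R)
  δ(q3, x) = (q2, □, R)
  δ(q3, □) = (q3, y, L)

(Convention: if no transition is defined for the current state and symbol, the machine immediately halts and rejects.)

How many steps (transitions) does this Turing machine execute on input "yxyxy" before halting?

Execution trace:
Initial: [q0]yxyxy
Step 1: δ(q0, y) = (q3, □, R) → □[q3]xyxy
Step 2: δ(q3, x) = (q2, □, R) → □□[q2]yxy
Step 3: δ(q2, y) = (q2, x, R) → □□x[q2]xy
Step 4: δ(q2, x) = (q2, □, R) → □□x□[q2]y
Step 5: δ(q2, y) = (q2, x, R) → □□x□x[q2]□

No transition is defined for δ(q2, □). By convention the machine halts and rejects.

The machine executed 5 steps before halting.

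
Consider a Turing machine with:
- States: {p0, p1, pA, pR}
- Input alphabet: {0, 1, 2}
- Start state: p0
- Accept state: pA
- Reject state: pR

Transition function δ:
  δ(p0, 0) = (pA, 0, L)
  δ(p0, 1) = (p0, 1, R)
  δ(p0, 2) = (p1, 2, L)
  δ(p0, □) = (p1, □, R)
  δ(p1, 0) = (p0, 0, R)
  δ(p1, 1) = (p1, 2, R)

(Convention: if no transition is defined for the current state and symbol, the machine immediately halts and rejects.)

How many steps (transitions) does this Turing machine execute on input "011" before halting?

Execution trace:
Initial: [p0]011
Step 1: δ(p0, 0) = (pA, 0, L) → [pA]□011

The machine reaches the accept state pA and halts.

The machine executed 1 step before halting.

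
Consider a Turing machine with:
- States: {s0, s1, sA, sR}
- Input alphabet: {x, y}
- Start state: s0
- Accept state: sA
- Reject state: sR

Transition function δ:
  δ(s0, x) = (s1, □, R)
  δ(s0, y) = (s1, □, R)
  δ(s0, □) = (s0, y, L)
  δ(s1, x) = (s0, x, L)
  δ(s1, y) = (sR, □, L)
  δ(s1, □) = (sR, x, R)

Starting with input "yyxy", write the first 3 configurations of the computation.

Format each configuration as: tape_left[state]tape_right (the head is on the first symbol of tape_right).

Transitions applied:
Step 1: δ(s0, y) = (s1, □, R)
Step 2: δ(s1, y) = (sR, □, L)

The first 3 configurations are:
[s0]yyxy ⊢ □[s1]yxy ⊢ [sR]□□xy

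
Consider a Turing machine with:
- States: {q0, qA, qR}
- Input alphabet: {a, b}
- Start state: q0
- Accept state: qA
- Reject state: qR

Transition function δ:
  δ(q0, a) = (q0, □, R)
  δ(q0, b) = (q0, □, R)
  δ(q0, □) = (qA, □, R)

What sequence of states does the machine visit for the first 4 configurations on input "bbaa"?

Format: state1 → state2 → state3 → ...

Execution trace:
Initial: [q0]bbaa
Step 1: δ(q0, b) = (q0, □, R) → □[q0]baa
Step 2: δ(q0, b) = (q0, □, R) → □□[q0]aa
Step 3: δ(q0, a) = (q0, □, R) → □□□[q0]a

State sequence: q0 → q0 → q0 → q0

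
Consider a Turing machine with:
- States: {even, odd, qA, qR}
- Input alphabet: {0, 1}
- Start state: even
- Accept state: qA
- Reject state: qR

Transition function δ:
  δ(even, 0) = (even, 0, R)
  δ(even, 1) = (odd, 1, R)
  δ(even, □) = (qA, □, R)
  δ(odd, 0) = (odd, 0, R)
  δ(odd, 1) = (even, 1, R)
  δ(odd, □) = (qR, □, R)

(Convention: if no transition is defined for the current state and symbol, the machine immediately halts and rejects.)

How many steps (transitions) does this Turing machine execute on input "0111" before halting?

Execution trace:
Initial: [even]0111
Step 1: δ(even, 0) = (even, 0, R) → 0[even]111
Step 2: δ(even, 1) = (odd, 1, R) → 01[odd]11
Step 3: δ(odd, 1) = (even, 1, R) → 011[even]1
Step 4: δ(even, 1) = (odd, 1, R) → 0111[odd]□
Step 5: δ(odd, □) = (qR, □, R) → 0111□[qR]□

The machine reaches the reject state qR and halts.

The machine executed 5 steps before halting.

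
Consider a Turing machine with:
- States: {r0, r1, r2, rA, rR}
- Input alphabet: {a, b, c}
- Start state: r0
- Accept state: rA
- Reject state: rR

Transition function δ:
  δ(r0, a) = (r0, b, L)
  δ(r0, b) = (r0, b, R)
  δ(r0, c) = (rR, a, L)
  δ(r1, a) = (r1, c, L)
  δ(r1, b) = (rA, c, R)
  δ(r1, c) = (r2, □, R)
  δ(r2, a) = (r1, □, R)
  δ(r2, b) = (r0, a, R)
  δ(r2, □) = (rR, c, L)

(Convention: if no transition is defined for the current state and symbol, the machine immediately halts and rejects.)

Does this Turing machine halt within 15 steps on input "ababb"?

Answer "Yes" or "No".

Execution trace:
Initial: [r0]ababb
Step 1: δ(r0, a) = (r0, b, L) → [r0]□bbabb

No transition is defined for δ(r0, □). By convention the machine halts and rejects.
The machine halted after 1 step (within the 15-step bound).

Answer: Yes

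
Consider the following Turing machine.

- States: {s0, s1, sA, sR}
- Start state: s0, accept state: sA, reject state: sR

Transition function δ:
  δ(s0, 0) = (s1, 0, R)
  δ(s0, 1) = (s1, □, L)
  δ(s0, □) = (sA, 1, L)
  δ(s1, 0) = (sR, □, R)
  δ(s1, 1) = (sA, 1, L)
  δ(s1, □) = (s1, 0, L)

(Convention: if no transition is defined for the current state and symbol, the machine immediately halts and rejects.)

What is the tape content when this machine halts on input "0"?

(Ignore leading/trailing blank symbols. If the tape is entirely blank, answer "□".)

Execution trace:
Initial: [s0]0
Step 1: δ(s0, 0) = (s1, 0, R) → 0[s1]□
Step 2: δ(s1, □) = (s1, 0, L) → [s1]00
Step 3: δ(s1, 0) = (sR, □, R) → □[sR]0

The machine reaches the reject state sR and halts.

Final tape (ignoring leading/trailing blanks): 0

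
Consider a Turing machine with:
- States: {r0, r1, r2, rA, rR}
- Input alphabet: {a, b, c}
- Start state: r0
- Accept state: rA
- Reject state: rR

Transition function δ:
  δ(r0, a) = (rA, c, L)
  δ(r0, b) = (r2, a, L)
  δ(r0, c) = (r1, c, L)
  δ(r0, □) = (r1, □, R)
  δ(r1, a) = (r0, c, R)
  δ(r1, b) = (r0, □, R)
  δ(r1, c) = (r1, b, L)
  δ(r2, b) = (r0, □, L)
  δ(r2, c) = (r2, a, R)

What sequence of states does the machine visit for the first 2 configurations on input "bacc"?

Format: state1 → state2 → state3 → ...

Execution trace:
Initial: [r0]bacc
Step 1: δ(r0, b) = (r2, a, L) → [r2]□aacc

No transition is defined for δ(r2, □). By convention the machine halts and rejects.

State sequence: r0 → r2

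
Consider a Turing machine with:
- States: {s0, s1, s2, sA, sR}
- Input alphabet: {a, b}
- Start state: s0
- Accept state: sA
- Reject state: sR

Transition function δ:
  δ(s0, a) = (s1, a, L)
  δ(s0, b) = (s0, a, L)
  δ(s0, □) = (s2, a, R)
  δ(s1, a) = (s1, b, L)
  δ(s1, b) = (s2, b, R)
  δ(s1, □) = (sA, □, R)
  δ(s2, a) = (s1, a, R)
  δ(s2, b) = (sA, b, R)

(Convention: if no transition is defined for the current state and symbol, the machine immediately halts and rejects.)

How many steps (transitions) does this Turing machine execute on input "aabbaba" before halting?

Execution trace:
Initial: [s0]aabbaba
Step 1: δ(s0, a) = (s1, a, L) → [s1]□aabbaba
Step 2: δ(s1, □) = (sA, □, R) → □[sA]aabbaba

The machine reaches the accept state sA and halts.

The machine executed 2 steps before halting.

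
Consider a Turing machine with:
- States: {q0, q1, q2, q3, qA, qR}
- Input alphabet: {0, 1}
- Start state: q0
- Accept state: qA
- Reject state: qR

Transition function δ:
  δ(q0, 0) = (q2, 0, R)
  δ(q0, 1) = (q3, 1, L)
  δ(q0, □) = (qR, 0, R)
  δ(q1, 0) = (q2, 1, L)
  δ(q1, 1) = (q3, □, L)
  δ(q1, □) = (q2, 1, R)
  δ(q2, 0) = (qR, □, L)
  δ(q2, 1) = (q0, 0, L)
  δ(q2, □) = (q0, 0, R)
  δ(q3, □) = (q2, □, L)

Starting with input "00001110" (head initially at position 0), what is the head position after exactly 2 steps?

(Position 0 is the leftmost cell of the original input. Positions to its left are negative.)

Execution trace (head position shown):
Step 0: [q0]00001110  (head at position 0)
Step 1: move right → 0[q2]0001110  (head at position 1)
Step 2: move left → [qR]0□001110  (head at position 0)

After 2 steps, the head is at position 0.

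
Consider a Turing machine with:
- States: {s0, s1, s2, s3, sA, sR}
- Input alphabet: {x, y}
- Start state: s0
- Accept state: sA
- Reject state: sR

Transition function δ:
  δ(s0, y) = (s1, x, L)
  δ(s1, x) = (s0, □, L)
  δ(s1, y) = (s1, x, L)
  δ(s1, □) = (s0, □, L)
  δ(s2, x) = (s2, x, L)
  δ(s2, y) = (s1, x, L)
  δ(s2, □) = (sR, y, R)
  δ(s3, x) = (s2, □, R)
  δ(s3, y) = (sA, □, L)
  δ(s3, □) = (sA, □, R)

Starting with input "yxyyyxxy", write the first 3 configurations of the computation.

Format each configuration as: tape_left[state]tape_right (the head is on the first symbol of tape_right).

Transitions applied:
Step 1: δ(s0, y) = (s1, x, L)
Step 2: δ(s1, □) = (s0, □, L)

The first 3 configurations are:
[s0]yxyyyxxy ⊢ [s1]□xxyyyxxy ⊢ [s0]□□xxyyyxxy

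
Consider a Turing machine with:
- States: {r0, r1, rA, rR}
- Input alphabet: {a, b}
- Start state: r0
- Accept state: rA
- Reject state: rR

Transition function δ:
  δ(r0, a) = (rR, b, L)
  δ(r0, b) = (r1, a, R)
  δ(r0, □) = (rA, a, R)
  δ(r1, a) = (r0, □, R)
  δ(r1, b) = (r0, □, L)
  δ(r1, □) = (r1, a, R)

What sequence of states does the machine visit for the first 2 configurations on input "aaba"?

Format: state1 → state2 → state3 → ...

Execution trace:
Initial: [r0]aaba
Step 1: δ(r0, a) = (rR, b, L) → [rR]□baba

The machine reaches the reject state rR and halts.

State sequence: r0 → rR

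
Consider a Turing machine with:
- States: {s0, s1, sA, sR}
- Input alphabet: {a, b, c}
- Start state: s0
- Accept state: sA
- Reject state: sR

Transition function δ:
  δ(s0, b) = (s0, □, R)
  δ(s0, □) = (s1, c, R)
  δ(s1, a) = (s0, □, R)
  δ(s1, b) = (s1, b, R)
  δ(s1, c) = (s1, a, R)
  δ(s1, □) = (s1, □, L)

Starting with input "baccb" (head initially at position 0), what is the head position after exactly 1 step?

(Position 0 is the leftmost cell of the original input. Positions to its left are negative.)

Execution trace (head position shown):
Step 0: [s0]baccb  (head at position 0)
Step 1: move right → □[s0]accb  (head at position 1)

After 1 step, the head is at position 1.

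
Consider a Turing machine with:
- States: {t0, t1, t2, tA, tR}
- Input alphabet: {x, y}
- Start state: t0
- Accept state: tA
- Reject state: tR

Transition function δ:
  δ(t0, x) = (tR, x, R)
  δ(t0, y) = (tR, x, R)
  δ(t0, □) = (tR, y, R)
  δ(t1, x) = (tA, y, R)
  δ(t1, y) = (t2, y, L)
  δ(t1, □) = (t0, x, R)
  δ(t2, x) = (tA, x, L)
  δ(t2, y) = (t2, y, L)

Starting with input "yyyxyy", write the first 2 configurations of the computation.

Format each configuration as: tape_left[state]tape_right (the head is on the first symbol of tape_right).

Transitions applied:
Step 1: δ(t0, y) = (tR, x, R)

The first 2 configurations are:
[t0]yyyxyy ⊢ x[tR]yyxyy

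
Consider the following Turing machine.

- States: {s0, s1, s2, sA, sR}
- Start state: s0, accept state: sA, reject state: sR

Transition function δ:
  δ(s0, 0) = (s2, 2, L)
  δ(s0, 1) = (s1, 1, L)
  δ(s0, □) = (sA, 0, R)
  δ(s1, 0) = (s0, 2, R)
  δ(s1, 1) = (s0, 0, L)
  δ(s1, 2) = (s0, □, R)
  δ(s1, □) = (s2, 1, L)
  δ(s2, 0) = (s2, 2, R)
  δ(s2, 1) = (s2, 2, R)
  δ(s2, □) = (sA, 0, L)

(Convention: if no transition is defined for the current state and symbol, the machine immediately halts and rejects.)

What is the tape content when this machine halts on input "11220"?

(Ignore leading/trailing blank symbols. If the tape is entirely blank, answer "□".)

Execution trace:
Initial: [s0]11220
Step 1: δ(s0, 1) = (s1, 1, L) → [s1]□11220
Step 2: δ(s1, □) = (s2, 1, L) → [s2]□111220
Step 3: δ(s2, □) = (sA, 0, L) → [sA]□0111220

The machine reaches the accept state sA and halts.

Final tape (ignoring leading/trailing blanks): 0111220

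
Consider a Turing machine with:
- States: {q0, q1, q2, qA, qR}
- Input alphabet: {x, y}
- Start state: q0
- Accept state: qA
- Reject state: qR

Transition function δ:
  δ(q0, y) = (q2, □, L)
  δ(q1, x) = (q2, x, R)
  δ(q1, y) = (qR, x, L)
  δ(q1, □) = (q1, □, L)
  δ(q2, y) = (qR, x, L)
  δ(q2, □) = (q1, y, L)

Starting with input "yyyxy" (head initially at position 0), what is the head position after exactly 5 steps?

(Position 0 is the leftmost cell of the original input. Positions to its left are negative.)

Execution trace (head position shown):
Step 0: [q0]yyyxy  (head at position 0)
Step 1: move left → [q2]□□yyxy  (head at position -1)
Step 2: move left → [q1]□y□yyxy  (head at position -2)
Step 3: move left → [q1]□□y□yyxy  (head at position -3)
Step 4: move left → [q1]□□□y□yyxy  (head at position -4)
Step 5: move left → [q1]□□□□y□yyxy  (head at position -5)

After 5 steps, the head is at position -5.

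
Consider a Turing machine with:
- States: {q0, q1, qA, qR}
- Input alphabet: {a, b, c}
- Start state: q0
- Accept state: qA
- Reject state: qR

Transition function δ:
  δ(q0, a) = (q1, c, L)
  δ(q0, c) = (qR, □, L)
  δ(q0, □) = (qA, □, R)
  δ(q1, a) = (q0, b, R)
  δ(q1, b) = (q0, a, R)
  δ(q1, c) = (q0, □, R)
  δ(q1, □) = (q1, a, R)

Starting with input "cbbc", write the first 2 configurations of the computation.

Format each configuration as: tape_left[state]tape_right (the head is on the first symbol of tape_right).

Transitions applied:
Step 1: δ(q0, c) = (qR, □, L)

The first 2 configurations are:
[q0]cbbc ⊢ [qR]□□bbc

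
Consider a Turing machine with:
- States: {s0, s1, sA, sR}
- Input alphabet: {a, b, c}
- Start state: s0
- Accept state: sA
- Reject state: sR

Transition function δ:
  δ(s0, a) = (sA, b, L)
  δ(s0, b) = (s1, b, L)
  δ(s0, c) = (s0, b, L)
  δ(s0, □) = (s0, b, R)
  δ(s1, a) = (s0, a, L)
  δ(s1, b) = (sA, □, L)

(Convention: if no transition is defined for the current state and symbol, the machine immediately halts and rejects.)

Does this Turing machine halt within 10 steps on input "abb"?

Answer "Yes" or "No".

Execution trace:
Initial: [s0]abb
Step 1: δ(s0, a) = (sA, b, L) → [sA]□bbb

The machine reaches the accept state sA and halts.
The machine halted after 1 step (within the 10-step bound).

Answer: Yes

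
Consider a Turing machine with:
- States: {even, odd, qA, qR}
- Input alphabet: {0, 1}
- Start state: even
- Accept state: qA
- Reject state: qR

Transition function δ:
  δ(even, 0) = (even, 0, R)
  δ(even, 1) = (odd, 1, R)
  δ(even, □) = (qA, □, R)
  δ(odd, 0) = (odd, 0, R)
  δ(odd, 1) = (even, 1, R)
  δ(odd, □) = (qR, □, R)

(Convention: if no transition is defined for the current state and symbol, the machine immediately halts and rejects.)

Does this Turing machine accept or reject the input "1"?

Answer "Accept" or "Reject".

Execution trace:
Initial: [even]1
Step 1: δ(even, 1) = (odd, 1, R) → 1[odd]□
Step 2: δ(odd, □) = (qR, □, R) → 1□[qR]□

The machine reaches the reject state qR and halts.

Answer: Reject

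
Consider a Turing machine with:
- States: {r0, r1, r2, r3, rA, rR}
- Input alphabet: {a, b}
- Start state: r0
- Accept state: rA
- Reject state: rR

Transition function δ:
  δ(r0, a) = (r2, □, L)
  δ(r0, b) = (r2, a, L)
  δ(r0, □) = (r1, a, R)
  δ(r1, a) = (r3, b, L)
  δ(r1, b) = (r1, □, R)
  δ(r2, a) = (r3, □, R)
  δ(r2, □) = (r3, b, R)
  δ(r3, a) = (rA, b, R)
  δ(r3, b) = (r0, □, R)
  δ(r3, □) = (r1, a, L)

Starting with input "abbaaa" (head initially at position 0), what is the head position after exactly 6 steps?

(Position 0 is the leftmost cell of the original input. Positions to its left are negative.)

Execution trace (head position shown):
Step 0: [r0]abbaaa  (head at position 0)
Step 1: move left → [r2]□□bbaaa  (head at position -1)
Step 2: move right → b[r3]□bbaaa  (head at position 0)
Step 3: move left → [r1]babbaaa  (head at position -1)
Step 4: move right → □[r1]abbaaa  (head at position 0)
Step 5: move left → [r3]□bbbaaa  (head at position -1)
Step 6: move left → [r1]□abbbaaa  (head at position -2)

After 6 steps, the head is at position -2.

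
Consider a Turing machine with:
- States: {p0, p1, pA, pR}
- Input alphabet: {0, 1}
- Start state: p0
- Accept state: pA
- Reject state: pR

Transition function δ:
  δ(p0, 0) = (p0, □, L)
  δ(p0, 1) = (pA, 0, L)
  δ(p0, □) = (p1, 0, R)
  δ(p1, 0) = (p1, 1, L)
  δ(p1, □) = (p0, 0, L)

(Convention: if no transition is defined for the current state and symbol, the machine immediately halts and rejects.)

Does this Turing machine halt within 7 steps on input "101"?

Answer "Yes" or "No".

Execution trace:
Initial: [p0]101
Step 1: δ(p0, 1) = (pA, 0, L) → [pA]□001

The machine reaches the accept state pA and halts.
The machine halted after 1 step (within the 7-step bound).

Answer: Yes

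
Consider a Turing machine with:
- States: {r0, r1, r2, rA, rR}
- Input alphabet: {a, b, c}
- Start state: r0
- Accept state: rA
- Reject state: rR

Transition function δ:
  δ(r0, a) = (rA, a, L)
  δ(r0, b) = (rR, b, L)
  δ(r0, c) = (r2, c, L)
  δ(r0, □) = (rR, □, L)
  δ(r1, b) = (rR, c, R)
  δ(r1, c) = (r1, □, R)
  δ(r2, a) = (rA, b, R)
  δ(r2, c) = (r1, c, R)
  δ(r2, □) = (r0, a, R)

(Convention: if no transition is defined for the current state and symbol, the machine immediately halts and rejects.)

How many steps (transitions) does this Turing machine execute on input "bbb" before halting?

Execution trace:
Initial: [r0]bbb
Step 1: δ(r0, b) = (rR, b, L) → [rR]□bbb

The machine reaches the reject state rR and halts.

The machine executed 1 step before halting.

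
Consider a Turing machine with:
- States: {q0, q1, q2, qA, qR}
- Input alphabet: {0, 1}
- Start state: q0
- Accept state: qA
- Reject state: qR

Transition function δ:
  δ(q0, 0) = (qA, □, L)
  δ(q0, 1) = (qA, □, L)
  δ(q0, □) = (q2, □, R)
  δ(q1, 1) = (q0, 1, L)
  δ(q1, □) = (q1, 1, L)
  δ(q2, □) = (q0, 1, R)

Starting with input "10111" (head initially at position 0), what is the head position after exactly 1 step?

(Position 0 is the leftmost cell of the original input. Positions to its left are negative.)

Execution trace (head position shown):
Step 0: [q0]10111  (head at position 0)
Step 1: move left → [qA]□□0111  (head at position -1)

After 1 step, the head is at position -1.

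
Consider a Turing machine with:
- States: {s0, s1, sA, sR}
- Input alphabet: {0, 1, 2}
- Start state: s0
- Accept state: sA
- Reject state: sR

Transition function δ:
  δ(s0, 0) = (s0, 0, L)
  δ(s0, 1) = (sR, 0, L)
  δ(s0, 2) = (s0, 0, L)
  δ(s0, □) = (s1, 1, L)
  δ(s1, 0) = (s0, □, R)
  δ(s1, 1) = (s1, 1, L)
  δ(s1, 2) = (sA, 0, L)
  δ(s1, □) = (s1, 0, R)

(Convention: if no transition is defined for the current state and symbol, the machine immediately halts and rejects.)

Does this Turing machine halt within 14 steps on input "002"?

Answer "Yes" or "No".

Execution trace:
Initial: [s0]002
Step 1: δ(s0, 0) = (s0, 0, L) → [s0]□002
Step 2: δ(s0, □) = (s1, 1, L) → [s1]□1002
Step 3: δ(s1, □) = (s1, 0, R) → 0[s1]1002
Step 4: δ(s1, 1) = (s1, 1, L) → [s1]01002
Step 5: δ(s1, 0) = (s0, □, R) → □[s0]1002
Step 6: δ(s0, 1) = (sR, 0, L) → [sR]□0002

The machine reaches the reject state sR and halts.
The machine halted after 6 steps (within the 14-step bound).

Answer: Yes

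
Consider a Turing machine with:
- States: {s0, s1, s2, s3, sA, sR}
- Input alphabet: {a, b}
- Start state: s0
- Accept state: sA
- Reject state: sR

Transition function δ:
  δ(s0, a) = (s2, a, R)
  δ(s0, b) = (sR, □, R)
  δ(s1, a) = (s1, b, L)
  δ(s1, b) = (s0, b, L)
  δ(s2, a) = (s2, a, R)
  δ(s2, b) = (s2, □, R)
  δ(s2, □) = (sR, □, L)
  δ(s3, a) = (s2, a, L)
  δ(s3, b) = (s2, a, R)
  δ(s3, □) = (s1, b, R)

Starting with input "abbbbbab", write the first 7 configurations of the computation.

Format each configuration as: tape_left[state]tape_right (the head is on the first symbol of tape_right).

Transitions applied:
Step 1: δ(s0, a) = (s2, a, R)
Step 2: δ(s2, b) = (s2, □, R)
Step 3: δ(s2, b) = (s2, □, R)
Step 4: δ(s2, b) = (s2, □, R)
Step 5: δ(s2, b) = (s2, □, R)
Step 6: δ(s2, b) = (s2, □, R)

The first 7 configurations are:
[s0]abbbbbab ⊢ a[s2]bbbbbab ⊢ a□[s2]bbbbab ⊢ a□□[s2]bbbab ⊢ a□□□[s2]bbab ⊢ a□□□□[s2]bab ⊢ a□□□□□[s2]ab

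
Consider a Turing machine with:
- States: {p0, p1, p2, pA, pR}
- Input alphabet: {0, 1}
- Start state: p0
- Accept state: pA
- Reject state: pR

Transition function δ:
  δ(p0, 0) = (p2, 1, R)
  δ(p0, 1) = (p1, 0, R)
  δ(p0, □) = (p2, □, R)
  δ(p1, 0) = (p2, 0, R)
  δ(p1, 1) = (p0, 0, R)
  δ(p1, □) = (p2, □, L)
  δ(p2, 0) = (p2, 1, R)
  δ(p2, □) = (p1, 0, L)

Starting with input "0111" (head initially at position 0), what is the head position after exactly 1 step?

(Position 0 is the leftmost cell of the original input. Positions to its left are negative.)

Execution trace (head position shown):
Step 0: [p0]0111  (head at position 0)
Step 1: move right → 1[p2]111  (head at position 1)

After 1 step, the head is at position 1.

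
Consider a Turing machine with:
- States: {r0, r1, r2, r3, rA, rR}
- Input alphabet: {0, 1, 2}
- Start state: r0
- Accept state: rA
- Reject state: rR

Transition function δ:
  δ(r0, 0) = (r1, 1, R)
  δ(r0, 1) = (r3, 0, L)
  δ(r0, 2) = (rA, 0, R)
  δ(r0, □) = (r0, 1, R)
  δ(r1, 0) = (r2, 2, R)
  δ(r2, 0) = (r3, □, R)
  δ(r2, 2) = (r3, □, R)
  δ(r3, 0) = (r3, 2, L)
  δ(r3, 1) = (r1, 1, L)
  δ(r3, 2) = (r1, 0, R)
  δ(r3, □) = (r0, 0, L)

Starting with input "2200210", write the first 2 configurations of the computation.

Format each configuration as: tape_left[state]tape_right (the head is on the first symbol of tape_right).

Transitions applied:
Step 1: δ(r0, 2) = (rA, 0, R)

The first 2 configurations are:
[r0]2200210 ⊢ 0[rA]200210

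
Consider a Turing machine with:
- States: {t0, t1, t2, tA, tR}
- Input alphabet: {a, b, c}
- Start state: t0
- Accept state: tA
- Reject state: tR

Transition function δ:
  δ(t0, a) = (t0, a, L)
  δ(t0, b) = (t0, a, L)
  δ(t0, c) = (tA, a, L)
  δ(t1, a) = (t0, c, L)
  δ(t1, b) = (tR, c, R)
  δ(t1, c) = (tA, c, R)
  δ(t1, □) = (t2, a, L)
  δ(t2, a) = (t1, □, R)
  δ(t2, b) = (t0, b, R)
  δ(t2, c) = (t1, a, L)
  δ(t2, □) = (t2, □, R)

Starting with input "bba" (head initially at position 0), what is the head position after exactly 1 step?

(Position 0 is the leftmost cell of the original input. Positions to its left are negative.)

Execution trace (head position shown):
Step 0: [t0]bba  (head at position 0)
Step 1: move left → [t0]□aba  (head at position -1)

After 1 step, the head is at position -1.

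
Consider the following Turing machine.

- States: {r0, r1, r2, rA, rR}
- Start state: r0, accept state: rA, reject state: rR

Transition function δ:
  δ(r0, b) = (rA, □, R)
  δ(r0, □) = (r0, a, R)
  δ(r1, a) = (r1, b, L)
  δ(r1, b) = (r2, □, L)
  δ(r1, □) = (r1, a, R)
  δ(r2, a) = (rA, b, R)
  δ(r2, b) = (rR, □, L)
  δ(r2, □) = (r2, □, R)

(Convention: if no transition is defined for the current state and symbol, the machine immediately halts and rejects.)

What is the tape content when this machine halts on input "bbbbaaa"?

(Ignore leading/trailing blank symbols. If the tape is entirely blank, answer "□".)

Execution trace:
Initial: [r0]bbbbaaa
Step 1: δ(r0, b) = (rA, □, R) → □[rA]bbbaaa

The machine reaches the accept state rA and halts.

Final tape (ignoring leading/trailing blanks): bbbaaa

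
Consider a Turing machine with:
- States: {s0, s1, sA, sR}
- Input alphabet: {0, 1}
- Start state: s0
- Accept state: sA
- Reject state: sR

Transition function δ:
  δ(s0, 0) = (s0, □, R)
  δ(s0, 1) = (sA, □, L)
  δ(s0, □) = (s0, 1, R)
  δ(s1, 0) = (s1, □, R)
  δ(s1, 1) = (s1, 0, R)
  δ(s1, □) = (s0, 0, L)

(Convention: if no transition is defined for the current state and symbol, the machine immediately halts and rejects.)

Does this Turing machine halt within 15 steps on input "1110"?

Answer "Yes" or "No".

Execution trace:
Initial: [s0]1110
Step 1: δ(s0, 1) = (sA, □, L) → [sA]□□110

The machine reaches the accept state sA and halts.
The machine halted after 1 step (within the 15-step bound).

Answer: Yes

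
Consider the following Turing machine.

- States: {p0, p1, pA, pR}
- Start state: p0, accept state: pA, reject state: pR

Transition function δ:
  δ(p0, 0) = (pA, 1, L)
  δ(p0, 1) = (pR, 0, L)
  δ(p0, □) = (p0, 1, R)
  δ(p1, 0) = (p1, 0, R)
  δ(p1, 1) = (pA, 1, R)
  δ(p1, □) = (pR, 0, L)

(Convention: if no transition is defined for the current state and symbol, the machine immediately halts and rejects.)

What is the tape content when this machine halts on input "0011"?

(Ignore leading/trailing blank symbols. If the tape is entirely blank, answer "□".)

Execution trace:
Initial: [p0]0011
Step 1: δ(p0, 0) = (pA, 1, L) → [pA]□1011

The machine reaches the accept state pA and halts.

Final tape (ignoring leading/trailing blanks): 1011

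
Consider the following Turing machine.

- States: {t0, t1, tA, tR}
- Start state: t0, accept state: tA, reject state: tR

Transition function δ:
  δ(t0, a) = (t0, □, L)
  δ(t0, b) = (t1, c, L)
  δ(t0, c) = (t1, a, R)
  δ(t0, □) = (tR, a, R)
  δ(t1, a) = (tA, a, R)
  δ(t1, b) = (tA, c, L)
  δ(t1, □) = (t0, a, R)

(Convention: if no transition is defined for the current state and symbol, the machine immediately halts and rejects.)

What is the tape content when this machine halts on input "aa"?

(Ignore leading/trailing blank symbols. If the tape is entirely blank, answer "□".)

Execution trace:
Initial: [t0]aa
Step 1: δ(t0, a) = (t0, □, L) → [t0]□□a
Step 2: δ(t0, □) = (tR, a, R) → a[tR]□a

The machine reaches the reject state tR and halts.

Final tape (ignoring leading/trailing blanks): a□a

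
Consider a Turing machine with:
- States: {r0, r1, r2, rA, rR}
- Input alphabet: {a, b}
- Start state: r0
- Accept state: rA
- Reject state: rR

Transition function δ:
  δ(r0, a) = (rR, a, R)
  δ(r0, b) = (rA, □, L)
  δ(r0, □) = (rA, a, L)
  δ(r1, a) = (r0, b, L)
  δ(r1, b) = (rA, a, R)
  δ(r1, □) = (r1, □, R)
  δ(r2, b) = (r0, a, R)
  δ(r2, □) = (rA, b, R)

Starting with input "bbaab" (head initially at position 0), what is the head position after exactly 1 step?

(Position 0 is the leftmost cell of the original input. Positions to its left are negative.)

Execution trace (head position shown):
Step 0: [r0]bbaab  (head at position 0)
Step 1: move left → [rA]□□baab  (head at position -1)

After 1 step, the head is at position -1.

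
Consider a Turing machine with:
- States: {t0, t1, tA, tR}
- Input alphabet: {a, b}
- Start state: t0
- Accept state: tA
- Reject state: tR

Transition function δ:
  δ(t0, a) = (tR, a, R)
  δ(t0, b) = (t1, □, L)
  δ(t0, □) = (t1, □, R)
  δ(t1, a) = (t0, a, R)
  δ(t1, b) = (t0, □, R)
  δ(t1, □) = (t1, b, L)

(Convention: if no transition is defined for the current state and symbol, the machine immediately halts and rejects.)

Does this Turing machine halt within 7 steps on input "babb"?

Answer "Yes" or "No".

Execution trace:
Initial: [t0]babb
Step 1: δ(t0, b) = (t1, □, L) → [t1]□□abb
Step 2: δ(t1, □) = (t1, b, L) → [t1]□b□abb
Step 3: δ(t1, □) = (t1, b, L) → [t1]□bb□abb
Step 4: δ(t1, □) = (t1, b, L) → [t1]□bbb□abb
Step 5: δ(t1, □) = (t1, b, L) → [t1]□bbbb□abb
Step 6: δ(t1, □) = (t1, b, L) → [t1]□bbbbb□abb
Step 7: δ(t1, □) = (t1, b, L) → [t1]□bbbbbb□abb

The machine has not reached a halting state after 7 steps.
The machine did not halt within the 7-step bound.

Answer: No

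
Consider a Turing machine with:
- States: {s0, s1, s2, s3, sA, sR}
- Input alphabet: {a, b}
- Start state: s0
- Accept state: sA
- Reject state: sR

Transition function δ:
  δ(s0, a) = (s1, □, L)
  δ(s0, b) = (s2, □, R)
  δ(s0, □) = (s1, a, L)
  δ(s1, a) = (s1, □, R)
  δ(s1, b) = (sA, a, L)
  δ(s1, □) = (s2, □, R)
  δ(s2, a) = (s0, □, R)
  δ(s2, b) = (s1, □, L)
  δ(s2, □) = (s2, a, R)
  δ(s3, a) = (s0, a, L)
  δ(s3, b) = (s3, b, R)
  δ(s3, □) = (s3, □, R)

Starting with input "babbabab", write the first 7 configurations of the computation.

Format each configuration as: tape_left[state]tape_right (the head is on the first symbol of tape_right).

Transitions applied:
Step 1: δ(s0, b) = (s2, □, R)
Step 2: δ(s2, a) = (s0, □, R)
Step 3: δ(s0, b) = (s2, □, R)
Step 4: δ(s2, b) = (s1, □, L)
Step 5: δ(s1, □) = (s2, □, R)
Step 6: δ(s2, □) = (s2, a, R)

The first 7 configurations are:
[s0]babbabab ⊢ □[s2]abbabab ⊢ □□[s0]bbabab ⊢ □□□[s2]babab ⊢ □□[s1]□□abab ⊢ □□□[s2]□abab ⊢ □□□a[s2]abab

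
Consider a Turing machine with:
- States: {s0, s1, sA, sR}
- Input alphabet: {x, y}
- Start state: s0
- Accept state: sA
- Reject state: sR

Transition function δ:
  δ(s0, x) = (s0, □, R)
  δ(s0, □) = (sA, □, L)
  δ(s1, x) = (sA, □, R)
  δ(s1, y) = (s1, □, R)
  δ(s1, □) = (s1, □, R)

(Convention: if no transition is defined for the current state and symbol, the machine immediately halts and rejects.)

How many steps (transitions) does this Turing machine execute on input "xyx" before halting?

Execution trace:
Initial: [s0]xyx
Step 1: δ(s0, x) = (s0, □, R) → □[s0]yx

No transition is defined for δ(s0, y). By convention the machine halts and rejects.

The machine executed 1 step before halting.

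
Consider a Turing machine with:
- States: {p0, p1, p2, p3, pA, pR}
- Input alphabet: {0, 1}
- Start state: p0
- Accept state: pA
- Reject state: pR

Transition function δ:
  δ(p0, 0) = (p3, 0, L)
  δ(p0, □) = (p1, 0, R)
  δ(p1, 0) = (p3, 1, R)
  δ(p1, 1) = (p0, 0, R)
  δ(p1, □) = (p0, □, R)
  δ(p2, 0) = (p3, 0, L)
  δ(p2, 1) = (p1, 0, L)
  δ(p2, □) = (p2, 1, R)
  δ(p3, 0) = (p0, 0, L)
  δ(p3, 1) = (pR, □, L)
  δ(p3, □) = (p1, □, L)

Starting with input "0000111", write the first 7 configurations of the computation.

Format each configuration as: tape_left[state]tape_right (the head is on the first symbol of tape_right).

Transitions applied:
Step 1: δ(p0, 0) = (p3, 0, L)
Step 2: δ(p3, □) = (p1, □, L)
Step 3: δ(p1, □) = (p0, □, R)
Step 4: δ(p0, □) = (p1, 0, R)
Step 5: δ(p1, 0) = (p3, 1, R)
Step 6: δ(p3, 0) = (p0, 0, L)

The first 7 configurations are:
[p0]0000111 ⊢ [p3]□0000111 ⊢ [p1]□□0000111 ⊢ □[p0]□0000111 ⊢ □0[p1]0000111 ⊢ □01[p3]000111 ⊢ □0[p0]1000111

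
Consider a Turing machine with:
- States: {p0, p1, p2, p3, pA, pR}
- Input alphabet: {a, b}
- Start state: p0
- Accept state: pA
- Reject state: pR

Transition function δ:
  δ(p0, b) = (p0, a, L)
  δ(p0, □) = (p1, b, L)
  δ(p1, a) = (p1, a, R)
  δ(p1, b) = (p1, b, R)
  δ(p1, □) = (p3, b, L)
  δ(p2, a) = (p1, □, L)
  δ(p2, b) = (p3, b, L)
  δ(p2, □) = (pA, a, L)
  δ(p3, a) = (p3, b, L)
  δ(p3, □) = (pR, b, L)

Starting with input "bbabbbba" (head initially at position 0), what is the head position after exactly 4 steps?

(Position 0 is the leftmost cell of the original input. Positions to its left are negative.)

Execution trace (head position shown):
Step 0: [p0]bbabbbba  (head at position 0)
Step 1: move left → [p0]□ababbbba  (head at position -1)
Step 2: move left → [p1]□bababbbba  (head at position -2)
Step 3: move left → [p3]□bbababbbba  (head at position -3)
Step 4: move left → [pR]□bbbababbbba  (head at position -4)

After 4 steps, the head is at position -4.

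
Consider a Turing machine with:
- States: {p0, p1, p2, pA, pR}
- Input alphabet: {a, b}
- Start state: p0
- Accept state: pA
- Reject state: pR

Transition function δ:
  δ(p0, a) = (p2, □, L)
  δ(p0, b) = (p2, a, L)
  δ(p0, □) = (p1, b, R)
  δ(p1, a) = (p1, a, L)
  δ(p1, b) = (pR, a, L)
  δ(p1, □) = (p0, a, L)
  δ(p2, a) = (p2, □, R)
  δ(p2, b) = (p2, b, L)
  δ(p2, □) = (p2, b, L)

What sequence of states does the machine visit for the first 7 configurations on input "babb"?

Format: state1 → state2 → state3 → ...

Execution trace:
Initial: [p0]babb
Step 1: δ(p0, b) = (p2, a, L) → [p2]□aabb
Step 2: δ(p2, □) = (p2, b, L) → [p2]□baabb
Step 3: δ(p2, □) = (p2, b, L) → [p2]□bbaabb
Step 4: δ(p2, □) = (p2, b, L) → [p2]□bbbaabb
Step 5: δ(p2, □) = (p2, b, L) → [p2]□bbbbaabb
Step 6: δ(p2, □) = (p2, b, L) → [p2]□bbbbbaabb

State sequence: p0 → p2 → p2 → p2 → p2 → p2 → p2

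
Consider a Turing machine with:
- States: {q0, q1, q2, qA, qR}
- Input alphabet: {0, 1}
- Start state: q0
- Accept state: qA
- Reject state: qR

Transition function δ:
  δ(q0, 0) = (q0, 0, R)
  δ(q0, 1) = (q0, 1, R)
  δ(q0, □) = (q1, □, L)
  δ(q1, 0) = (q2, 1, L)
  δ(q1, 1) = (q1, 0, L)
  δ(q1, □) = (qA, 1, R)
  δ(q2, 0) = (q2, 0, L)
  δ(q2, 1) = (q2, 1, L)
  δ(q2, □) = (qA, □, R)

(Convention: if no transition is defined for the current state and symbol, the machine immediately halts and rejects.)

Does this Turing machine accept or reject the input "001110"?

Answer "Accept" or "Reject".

Execution trace:
Initial: [q0]001110
Step 1: δ(q0, 0) = (q0, 0, R) → 0[q0]01110
Step 2: δ(q0, 0) = (q0, 0, R) → 00[q0]1110
Step 3: δ(q0, 1) = (q0, 1, R) → 001[q0]110
Step 4: δ(q0, 1) = (q0, 1, R) → 0011[q0]10
Step 5: δ(q0, 1) = (q0, 1, R) → 00111[q0]0
Step 6: δ(q0, 0) = (q0, 0, R) → 001110[q0]□
Step 7: δ(q0, □) = (q1, □, L) → 00111[q1]0□
Step 8: δ(q1, 0) = (q2, 1, L) → 0011[q2]11□
Step 9: δ(q2, 1) = (q2, 1, L) → 001[q2]111□
Step 10: δ(q2, 1) = (q2, 1, L) → 00[q2]1111□
Step 11: δ(q2, 1) = (q2, 1, L) → 0[q2]01111□
Step 12: δ(q2, 0) = (q2, 0, L) → [q2]001111□
Step 13: δ(q2, 0) = (q2, 0, L) → [q2]□001111□
Step 14: δ(q2, □) = (qA, □, R) → □[qA]001111□

The machine reaches the accept state qA and halts.

Answer: Accept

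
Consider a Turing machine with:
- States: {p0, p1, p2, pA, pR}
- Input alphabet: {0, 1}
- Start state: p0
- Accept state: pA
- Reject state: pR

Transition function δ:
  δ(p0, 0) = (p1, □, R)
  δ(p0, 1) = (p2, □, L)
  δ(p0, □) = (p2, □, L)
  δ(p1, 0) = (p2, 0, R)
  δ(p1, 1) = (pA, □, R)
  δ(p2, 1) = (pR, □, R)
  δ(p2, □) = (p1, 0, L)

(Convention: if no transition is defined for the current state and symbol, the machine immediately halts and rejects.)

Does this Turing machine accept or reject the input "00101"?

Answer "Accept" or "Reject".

Execution trace:
Initial: [p0]00101
Step 1: δ(p0, 0) = (p1, □, R) → □[p1]0101
Step 2: δ(p1, 0) = (p2, 0, R) → □0[p2]101
Step 3: δ(p2, 1) = (pR, □, R) → □0□[pR]01

The machine reaches the reject state pR and halts.

Answer: Reject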